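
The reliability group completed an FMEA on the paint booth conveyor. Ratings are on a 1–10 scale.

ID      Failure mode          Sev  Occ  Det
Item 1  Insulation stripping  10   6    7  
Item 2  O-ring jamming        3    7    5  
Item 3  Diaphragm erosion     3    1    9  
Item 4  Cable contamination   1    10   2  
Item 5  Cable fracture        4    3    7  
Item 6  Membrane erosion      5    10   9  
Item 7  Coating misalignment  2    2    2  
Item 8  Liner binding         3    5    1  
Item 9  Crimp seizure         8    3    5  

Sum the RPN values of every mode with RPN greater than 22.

RPN = Severity × Occurrence × Detection:
  Item 1: 10 × 6 × 7 = 420
  Item 2: 3 × 7 × 5 = 105
  Item 3: 3 × 1 × 9 = 27
  Item 4: 1 × 10 × 2 = 20
  Item 5: 4 × 3 × 7 = 84
  Item 6: 5 × 10 × 9 = 450
  Item 7: 2 × 2 × 2 = 8
  Item 8: 3 × 5 × 1 = 15
  Item 9: 8 × 3 × 5 = 120
RPN > 22: Item 1 (420), Item 2 (105), Item 3 (27), Item 5 (84), Item 6 (450), Item 9 (120).
Sum: 420 + 105 + 27 + 84 + 450 + 120 = 1206.

1206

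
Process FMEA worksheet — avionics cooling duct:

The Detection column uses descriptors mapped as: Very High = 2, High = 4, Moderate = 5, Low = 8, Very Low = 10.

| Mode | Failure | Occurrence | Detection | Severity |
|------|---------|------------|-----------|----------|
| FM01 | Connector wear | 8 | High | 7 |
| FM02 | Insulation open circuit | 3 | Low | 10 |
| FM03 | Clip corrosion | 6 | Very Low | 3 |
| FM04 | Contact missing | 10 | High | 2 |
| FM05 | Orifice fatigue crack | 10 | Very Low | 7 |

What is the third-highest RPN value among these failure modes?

RPN = Severity × Occurrence × Detection:
  FM01: 7 × 8 × 4 = 224
  FM02: 10 × 3 × 8 = 240
  FM03: 3 × 6 × 10 = 180
  FM04: 2 × 10 × 4 = 80
  FM05: 7 × 10 × 10 = 700
Sorted descending: 700, 240, 224, 180, 80.
The third-highest RPN is 224 (FM01).

224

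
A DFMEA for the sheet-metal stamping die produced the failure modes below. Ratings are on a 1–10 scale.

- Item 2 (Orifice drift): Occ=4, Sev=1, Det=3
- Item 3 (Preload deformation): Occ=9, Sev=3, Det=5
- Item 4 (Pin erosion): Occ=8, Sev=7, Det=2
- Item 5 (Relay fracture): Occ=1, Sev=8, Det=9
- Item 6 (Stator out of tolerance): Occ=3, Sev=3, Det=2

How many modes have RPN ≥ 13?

RPN = Severity × Occurrence × Detection:
  Item 2: 1 × 4 × 3 = 12
  Item 3: 3 × 9 × 5 = 135
  Item 4: 7 × 8 × 2 = 112
  Item 5: 8 × 1 × 9 = 72
  Item 6: 3 × 3 × 2 = 18
Modes with RPN ≥ 13: Item 3 (135), Item 4 (112), Item 5 (72), Item 6 (18) → 4.

4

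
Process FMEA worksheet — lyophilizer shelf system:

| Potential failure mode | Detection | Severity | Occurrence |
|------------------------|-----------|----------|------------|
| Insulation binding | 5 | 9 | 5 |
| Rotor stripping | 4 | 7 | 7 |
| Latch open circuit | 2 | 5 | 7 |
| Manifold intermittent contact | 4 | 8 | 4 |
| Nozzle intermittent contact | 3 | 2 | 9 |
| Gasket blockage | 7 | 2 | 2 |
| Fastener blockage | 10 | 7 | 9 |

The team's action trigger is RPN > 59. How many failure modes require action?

5

RPN = Severity × Occurrence × Detection:
  Insulation binding: 9 × 5 × 5 = 225
  Rotor stripping: 7 × 7 × 4 = 196
  Latch open circuit: 5 × 7 × 2 = 70
  Manifold intermittent contact: 8 × 4 × 4 = 128
  Nozzle intermittent contact: 2 × 9 × 3 = 54
  Gasket blockage: 2 × 2 × 7 = 28
  Fastener blockage: 7 × 9 × 10 = 630
Modes with RPN > 59: Insulation binding (225), Rotor stripping (196), Latch open circuit (70), Manifold intermittent contact (128), Fastener blockage (630) → 5.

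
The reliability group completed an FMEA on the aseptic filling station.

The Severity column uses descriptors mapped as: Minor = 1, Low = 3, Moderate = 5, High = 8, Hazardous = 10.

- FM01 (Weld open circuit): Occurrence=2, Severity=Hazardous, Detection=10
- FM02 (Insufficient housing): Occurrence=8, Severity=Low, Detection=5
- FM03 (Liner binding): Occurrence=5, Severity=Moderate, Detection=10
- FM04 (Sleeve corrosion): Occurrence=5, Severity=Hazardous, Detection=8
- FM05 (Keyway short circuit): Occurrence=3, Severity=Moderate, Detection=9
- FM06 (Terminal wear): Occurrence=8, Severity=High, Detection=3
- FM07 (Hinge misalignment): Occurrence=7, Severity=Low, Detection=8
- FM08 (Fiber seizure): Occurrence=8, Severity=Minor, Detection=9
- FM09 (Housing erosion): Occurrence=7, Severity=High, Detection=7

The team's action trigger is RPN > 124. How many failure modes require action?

RPN = Severity × Occurrence × Detection:
  FM01: 10 × 2 × 10 = 200
  FM02: 3 × 8 × 5 = 120
  FM03: 5 × 5 × 10 = 250
  FM04: 10 × 5 × 8 = 400
  FM05: 5 × 3 × 9 = 135
  FM06: 8 × 8 × 3 = 192
  FM07: 3 × 7 × 8 = 168
  FM08: 1 × 8 × 9 = 72
  FM09: 8 × 7 × 7 = 392
Modes with RPN > 124: FM01 (200), FM03 (250), FM04 (400), FM05 (135), FM06 (192), FM07 (168), FM09 (392) → 7.

7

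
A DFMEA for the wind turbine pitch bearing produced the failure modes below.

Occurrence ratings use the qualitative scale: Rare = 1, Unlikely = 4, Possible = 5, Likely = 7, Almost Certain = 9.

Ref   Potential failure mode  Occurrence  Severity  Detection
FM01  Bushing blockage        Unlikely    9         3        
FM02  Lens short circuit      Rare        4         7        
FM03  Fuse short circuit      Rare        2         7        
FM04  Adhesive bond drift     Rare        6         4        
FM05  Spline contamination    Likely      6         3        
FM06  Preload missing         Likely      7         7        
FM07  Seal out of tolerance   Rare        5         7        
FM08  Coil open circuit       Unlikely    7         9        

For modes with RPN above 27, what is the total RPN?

RPN = Severity × Occurrence × Detection:
  FM01: 9 × 4 × 3 = 108
  FM02: 4 × 1 × 7 = 28
  FM03: 2 × 1 × 7 = 14
  FM04: 6 × 1 × 4 = 24
  FM05: 6 × 7 × 3 = 126
  FM06: 7 × 7 × 7 = 343
  FM07: 5 × 1 × 7 = 35
  FM08: 7 × 4 × 9 = 252
RPN > 27: FM01 (108), FM02 (28), FM05 (126), FM06 (343), FM07 (35), FM08 (252).
Sum: 108 + 28 + 126 + 343 + 35 + 252 = 892.

892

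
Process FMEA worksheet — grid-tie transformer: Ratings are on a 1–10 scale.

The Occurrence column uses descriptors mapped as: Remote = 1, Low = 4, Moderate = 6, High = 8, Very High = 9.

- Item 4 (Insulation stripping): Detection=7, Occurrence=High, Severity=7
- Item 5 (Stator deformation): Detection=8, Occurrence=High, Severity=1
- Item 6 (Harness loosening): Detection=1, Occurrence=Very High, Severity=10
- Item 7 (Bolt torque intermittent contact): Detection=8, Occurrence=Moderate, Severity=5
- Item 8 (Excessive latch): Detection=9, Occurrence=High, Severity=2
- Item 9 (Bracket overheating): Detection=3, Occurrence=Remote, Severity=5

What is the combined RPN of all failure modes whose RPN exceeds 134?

776

RPN = Severity × Occurrence × Detection:
  Item 4: 7 × 8 × 7 = 392
  Item 5: 1 × 8 × 8 = 64
  Item 6: 10 × 9 × 1 = 90
  Item 7: 5 × 6 × 8 = 240
  Item 8: 2 × 8 × 9 = 144
  Item 9: 5 × 1 × 3 = 15
RPN > 134: Item 4 (392), Item 7 (240), Item 8 (144).
Sum: 392 + 240 + 144 = 776.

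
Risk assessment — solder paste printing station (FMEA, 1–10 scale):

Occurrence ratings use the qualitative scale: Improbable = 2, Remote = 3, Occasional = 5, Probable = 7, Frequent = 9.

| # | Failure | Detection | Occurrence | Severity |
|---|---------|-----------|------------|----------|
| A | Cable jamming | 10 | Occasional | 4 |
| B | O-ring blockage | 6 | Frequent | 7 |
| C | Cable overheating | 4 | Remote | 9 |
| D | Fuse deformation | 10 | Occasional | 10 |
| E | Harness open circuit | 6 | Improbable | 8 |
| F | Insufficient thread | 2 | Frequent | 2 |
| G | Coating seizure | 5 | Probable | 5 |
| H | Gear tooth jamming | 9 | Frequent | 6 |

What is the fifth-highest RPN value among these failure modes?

175

RPN = Severity × Occurrence × Detection:
  A: 4 × 5 × 10 = 200
  B: 7 × 9 × 6 = 378
  C: 9 × 3 × 4 = 108
  D: 10 × 5 × 10 = 500
  E: 8 × 2 × 6 = 96
  F: 2 × 9 × 2 = 36
  G: 5 × 7 × 5 = 175
  H: 6 × 9 × 9 = 486
Sorted descending: 500, 486, 378, 200, 175, 108, 96, 36.
The fifth-highest RPN is 175 (G).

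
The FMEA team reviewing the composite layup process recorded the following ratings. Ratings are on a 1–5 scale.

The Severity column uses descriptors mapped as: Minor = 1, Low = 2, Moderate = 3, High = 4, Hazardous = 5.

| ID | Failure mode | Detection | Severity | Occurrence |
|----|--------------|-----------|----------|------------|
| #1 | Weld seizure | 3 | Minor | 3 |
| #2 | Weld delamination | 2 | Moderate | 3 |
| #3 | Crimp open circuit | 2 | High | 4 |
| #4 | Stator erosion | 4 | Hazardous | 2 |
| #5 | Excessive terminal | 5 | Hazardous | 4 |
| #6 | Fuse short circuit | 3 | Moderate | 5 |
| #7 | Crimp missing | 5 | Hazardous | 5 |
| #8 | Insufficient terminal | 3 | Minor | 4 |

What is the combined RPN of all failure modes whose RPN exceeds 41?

270

RPN = Severity × Occurrence × Detection:
  #1: 1 × 3 × 3 = 9
  #2: 3 × 3 × 2 = 18
  #3: 4 × 4 × 2 = 32
  #4: 5 × 2 × 4 = 40
  #5: 5 × 4 × 5 = 100
  #6: 3 × 5 × 3 = 45
  #7: 5 × 5 × 5 = 125
  #8: 1 × 4 × 3 = 12
RPN > 41: #5 (100), #6 (45), #7 (125).
Sum: 100 + 45 + 125 = 270.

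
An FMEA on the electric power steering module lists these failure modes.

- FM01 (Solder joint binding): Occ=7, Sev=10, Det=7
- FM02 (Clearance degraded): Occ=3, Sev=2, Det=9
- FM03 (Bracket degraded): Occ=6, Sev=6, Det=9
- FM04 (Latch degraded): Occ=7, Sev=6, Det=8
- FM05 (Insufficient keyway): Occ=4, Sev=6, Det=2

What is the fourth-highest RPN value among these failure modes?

54

RPN = Severity × Occurrence × Detection:
  FM01: 10 × 7 × 7 = 490
  FM02: 2 × 3 × 9 = 54
  FM03: 6 × 6 × 9 = 324
  FM04: 6 × 7 × 8 = 336
  FM05: 6 × 4 × 2 = 48
Sorted descending: 490, 336, 324, 54, 48.
The fourth-highest RPN is 54 (FM02).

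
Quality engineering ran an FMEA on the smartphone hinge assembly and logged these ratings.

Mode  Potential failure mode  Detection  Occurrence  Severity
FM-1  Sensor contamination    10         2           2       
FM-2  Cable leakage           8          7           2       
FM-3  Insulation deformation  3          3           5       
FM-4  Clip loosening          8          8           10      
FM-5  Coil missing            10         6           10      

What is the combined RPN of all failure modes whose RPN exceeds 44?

RPN = Severity × Occurrence × Detection:
  FM-1: 2 × 2 × 10 = 40
  FM-2: 2 × 7 × 8 = 112
  FM-3: 5 × 3 × 3 = 45
  FM-4: 10 × 8 × 8 = 640
  FM-5: 10 × 6 × 10 = 600
RPN > 44: FM-2 (112), FM-3 (45), FM-4 (640), FM-5 (600).
Sum: 112 + 45 + 640 + 600 = 1397.

1397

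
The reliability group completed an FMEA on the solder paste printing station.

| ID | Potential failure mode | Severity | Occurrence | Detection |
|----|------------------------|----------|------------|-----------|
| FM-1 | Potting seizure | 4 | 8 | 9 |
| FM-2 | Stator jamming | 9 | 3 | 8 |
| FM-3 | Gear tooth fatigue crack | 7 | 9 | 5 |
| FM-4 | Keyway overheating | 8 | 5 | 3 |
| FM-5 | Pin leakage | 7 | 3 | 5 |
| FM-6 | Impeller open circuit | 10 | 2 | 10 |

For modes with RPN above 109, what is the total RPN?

RPN = Severity × Occurrence × Detection:
  FM-1: 4 × 8 × 9 = 288
  FM-2: 9 × 3 × 8 = 216
  FM-3: 7 × 9 × 5 = 315
  FM-4: 8 × 5 × 3 = 120
  FM-5: 7 × 3 × 5 = 105
  FM-6: 10 × 2 × 10 = 200
RPN > 109: FM-1 (288), FM-2 (216), FM-3 (315), FM-4 (120), FM-6 (200).
Sum: 288 + 216 + 315 + 120 + 200 = 1139.

1139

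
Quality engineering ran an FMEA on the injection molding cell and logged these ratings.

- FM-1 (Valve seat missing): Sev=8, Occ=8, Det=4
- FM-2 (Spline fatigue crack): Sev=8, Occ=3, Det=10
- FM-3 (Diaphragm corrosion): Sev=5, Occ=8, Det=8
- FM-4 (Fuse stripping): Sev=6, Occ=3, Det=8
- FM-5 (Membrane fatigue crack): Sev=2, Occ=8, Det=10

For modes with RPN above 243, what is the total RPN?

576

RPN = Severity × Occurrence × Detection:
  FM-1: 8 × 8 × 4 = 256
  FM-2: 8 × 3 × 10 = 240
  FM-3: 5 × 8 × 8 = 320
  FM-4: 6 × 3 × 8 = 144
  FM-5: 2 × 8 × 10 = 160
RPN > 243: FM-1 (256), FM-3 (320).
Sum: 256 + 320 = 576.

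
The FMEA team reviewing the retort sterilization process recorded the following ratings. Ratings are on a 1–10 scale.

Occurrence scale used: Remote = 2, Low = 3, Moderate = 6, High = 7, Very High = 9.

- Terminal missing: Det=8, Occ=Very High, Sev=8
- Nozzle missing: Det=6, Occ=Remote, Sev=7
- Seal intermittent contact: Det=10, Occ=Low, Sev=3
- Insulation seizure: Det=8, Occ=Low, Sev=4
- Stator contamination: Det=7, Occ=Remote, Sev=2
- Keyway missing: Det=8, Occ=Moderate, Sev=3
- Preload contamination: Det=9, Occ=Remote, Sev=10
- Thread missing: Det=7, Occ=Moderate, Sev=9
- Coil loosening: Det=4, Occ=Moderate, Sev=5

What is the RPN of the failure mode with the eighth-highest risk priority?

84

RPN = Severity × Occurrence × Detection:
  Terminal missing: 8 × 9 × 8 = 576
  Nozzle missing: 7 × 2 × 6 = 84
  Seal intermittent contact: 3 × 3 × 10 = 90
  Insulation seizure: 4 × 3 × 8 = 96
  Stator contamination: 2 × 2 × 7 = 28
  Keyway missing: 3 × 6 × 8 = 144
  Preload contamination: 10 × 2 × 9 = 180
  Thread missing: 9 × 6 × 7 = 378
  Coil loosening: 5 × 6 × 4 = 120
Sorted descending: 576, 378, 180, 144, 120, 96, 90, 84, 28.
The eighth-highest RPN is 84 (Nozzle missing).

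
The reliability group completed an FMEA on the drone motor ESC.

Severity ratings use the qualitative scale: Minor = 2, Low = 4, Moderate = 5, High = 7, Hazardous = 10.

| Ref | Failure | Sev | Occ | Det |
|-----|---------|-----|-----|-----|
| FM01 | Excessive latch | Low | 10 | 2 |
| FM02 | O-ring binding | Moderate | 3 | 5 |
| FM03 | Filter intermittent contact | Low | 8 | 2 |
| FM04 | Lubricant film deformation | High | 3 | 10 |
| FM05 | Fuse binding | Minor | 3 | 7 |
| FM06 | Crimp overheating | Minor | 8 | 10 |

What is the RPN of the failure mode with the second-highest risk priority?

RPN = Severity × Occurrence × Detection:
  FM01: 4 × 10 × 2 = 80
  FM02: 5 × 3 × 5 = 75
  FM03: 4 × 8 × 2 = 64
  FM04: 7 × 3 × 10 = 210
  FM05: 2 × 3 × 7 = 42
  FM06: 2 × 8 × 10 = 160
Sorted descending: 210, 160, 80, 75, 64, 42.
The second-highest RPN is 160 (FM06).

160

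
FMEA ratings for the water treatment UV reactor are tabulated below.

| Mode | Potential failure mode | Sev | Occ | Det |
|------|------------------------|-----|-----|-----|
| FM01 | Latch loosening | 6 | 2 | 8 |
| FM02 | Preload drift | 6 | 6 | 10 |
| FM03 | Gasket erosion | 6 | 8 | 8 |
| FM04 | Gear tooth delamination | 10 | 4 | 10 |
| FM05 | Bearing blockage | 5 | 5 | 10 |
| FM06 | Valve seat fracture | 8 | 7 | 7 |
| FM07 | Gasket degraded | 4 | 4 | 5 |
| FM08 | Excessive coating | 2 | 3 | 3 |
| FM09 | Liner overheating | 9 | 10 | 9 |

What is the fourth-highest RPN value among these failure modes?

RPN = Severity × Occurrence × Detection:
  FM01: 6 × 2 × 8 = 96
  FM02: 6 × 6 × 10 = 360
  FM03: 6 × 8 × 8 = 384
  FM04: 10 × 4 × 10 = 400
  FM05: 5 × 5 × 10 = 250
  FM06: 8 × 7 × 7 = 392
  FM07: 4 × 4 × 5 = 80
  FM08: 2 × 3 × 3 = 18
  FM09: 9 × 10 × 9 = 810
Sorted descending: 810, 400, 392, 384, 360, 250, 96, 80, 18.
The fourth-highest RPN is 384 (FM03).

384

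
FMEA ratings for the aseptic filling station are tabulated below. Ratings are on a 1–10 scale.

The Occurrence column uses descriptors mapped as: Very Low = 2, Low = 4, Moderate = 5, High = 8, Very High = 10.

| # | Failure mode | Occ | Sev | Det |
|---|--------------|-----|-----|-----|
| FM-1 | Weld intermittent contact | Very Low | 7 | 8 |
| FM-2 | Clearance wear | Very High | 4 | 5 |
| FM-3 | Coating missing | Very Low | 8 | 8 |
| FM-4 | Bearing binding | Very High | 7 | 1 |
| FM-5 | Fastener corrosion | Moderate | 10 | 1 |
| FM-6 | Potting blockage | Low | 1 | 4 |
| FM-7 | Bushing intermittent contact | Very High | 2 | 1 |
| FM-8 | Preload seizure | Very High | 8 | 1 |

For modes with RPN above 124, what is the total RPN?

RPN = Severity × Occurrence × Detection:
  FM-1: 7 × 2 × 8 = 112
  FM-2: 4 × 10 × 5 = 200
  FM-3: 8 × 2 × 8 = 128
  FM-4: 7 × 10 × 1 = 70
  FM-5: 10 × 5 × 1 = 50
  FM-6: 1 × 4 × 4 = 16
  FM-7: 2 × 10 × 1 = 20
  FM-8: 8 × 10 × 1 = 80
RPN > 124: FM-2 (200), FM-3 (128).
Sum: 200 + 128 = 328.

328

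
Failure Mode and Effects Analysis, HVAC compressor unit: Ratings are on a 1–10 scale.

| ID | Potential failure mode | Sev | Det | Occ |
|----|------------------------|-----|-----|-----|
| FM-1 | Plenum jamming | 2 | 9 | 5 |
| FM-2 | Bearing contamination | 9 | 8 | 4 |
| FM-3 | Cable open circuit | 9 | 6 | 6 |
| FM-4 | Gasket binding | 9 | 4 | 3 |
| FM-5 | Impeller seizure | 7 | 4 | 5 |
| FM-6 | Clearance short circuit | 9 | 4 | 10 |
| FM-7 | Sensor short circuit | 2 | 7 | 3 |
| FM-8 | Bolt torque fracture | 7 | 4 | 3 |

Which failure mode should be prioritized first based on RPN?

FM-6

RPN = Severity × Occurrence × Detection:
  FM-1: 2 × 5 × 9 = 90
  FM-2: 9 × 4 × 8 = 288
  FM-3: 9 × 6 × 6 = 324
  FM-4: 9 × 3 × 4 = 108
  FM-5: 7 × 5 × 4 = 140
  FM-6: 9 × 10 × 4 = 360
  FM-7: 2 × 3 × 7 = 42
  FM-8: 7 × 3 × 4 = 84
Highest RPN is 360 → FM-6.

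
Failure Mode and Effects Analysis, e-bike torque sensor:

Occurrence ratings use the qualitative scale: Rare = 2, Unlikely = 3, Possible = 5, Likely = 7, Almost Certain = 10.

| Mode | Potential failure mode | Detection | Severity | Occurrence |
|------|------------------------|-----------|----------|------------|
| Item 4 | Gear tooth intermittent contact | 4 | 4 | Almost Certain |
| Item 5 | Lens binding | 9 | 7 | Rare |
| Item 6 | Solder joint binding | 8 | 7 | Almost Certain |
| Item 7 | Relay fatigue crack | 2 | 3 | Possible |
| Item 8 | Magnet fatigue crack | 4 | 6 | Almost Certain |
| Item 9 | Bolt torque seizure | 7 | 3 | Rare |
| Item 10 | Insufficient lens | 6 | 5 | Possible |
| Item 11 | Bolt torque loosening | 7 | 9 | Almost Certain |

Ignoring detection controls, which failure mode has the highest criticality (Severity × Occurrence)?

Criticality = Severity × Occurrence:
  Item 4: 4 × 10 = 40
  Item 5: 7 × 2 = 14
  Item 6: 7 × 10 = 70
  Item 7: 3 × 5 = 15
  Item 8: 6 × 10 = 60
  Item 9: 3 × 2 = 6
  Item 10: 5 × 5 = 25
  Item 11: 9 × 10 = 90
Highest criticality is 90 → Item 11.

Item 11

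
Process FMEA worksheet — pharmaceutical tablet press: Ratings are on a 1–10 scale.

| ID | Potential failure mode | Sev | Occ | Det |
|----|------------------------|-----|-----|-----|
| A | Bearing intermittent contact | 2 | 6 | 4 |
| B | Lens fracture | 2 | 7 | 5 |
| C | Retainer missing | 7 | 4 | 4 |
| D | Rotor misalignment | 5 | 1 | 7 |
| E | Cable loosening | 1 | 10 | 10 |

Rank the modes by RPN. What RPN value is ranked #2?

RPN = Severity × Occurrence × Detection:
  A: 2 × 6 × 4 = 48
  B: 2 × 7 × 5 = 70
  C: 7 × 4 × 4 = 112
  D: 5 × 1 × 7 = 35
  E: 1 × 10 × 10 = 100
Sorted descending: 112, 100, 70, 48, 35.
The second-highest RPN is 100 (E).

100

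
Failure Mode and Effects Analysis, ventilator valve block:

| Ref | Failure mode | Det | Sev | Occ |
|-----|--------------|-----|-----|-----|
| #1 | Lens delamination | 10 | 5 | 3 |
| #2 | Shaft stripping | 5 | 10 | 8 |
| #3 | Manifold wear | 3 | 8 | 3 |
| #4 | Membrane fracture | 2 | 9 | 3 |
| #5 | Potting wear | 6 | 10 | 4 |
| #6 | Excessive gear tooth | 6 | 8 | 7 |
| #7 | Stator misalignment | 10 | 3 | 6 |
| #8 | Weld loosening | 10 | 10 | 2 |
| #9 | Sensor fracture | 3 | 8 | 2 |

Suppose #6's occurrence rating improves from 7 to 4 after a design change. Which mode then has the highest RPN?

RPN = Severity × Occurrence × Detection:
  #1: 5 × 3 × 10 = 150
  #2: 10 × 8 × 5 = 400
  #3: 8 × 3 × 3 = 72
  #4: 9 × 3 × 2 = 54
  #5: 10 × 4 × 6 = 240
  #6: 8 × 7 × 6 = 336
  #7: 3 × 6 × 10 = 180
  #8: 10 × 2 × 10 = 200
  #9: 8 × 2 × 3 = 48
After action: #6 → 8 × 4 × 6 = 192.
Revised RPNs: #2=400, #5=240, #8=200, #6=192, #7=180, #1=150, #3=72, #4=54, #9=48.
Highest is now #2 (400).

#2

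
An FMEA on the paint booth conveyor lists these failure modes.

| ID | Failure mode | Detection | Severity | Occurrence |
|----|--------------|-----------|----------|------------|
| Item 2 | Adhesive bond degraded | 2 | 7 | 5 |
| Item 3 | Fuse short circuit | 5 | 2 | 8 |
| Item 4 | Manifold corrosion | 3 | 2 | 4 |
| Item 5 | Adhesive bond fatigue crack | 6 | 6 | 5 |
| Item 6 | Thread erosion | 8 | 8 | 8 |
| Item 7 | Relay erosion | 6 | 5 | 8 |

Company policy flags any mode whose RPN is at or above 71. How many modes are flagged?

RPN = Severity × Occurrence × Detection:
  Item 2: 7 × 5 × 2 = 70
  Item 3: 2 × 8 × 5 = 80
  Item 4: 2 × 4 × 3 = 24
  Item 5: 6 × 5 × 6 = 180
  Item 6: 8 × 8 × 8 = 512
  Item 7: 5 × 8 × 6 = 240
Modes with RPN ≥ 71: Item 3 (80), Item 5 (180), Item 6 (512), Item 7 (240) → 4.

4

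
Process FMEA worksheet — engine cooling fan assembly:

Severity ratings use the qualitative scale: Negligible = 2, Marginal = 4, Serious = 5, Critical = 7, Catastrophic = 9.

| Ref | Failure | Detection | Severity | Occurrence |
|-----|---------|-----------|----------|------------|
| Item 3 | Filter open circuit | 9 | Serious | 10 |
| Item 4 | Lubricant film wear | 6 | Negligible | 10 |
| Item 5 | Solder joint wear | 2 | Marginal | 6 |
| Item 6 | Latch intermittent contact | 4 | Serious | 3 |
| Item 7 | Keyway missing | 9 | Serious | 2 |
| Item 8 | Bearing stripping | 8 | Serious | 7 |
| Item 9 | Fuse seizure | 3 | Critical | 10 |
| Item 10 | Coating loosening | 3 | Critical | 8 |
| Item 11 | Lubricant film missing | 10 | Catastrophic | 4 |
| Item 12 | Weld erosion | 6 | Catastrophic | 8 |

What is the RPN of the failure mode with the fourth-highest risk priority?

RPN = Severity × Occurrence × Detection:
  Item 3: 5 × 10 × 9 = 450
  Item 4: 2 × 10 × 6 = 120
  Item 5: 4 × 6 × 2 = 48
  Item 6: 5 × 3 × 4 = 60
  Item 7: 5 × 2 × 9 = 90
  Item 8: 5 × 7 × 8 = 280
  Item 9: 7 × 10 × 3 = 210
  Item 10: 7 × 8 × 3 = 168
  Item 11: 9 × 4 × 10 = 360
  Item 12: 9 × 8 × 6 = 432
Sorted descending: 450, 432, 360, 280, 210, 168, 120, 90, 60, 48.
The fourth-highest RPN is 280 (Item 8).

280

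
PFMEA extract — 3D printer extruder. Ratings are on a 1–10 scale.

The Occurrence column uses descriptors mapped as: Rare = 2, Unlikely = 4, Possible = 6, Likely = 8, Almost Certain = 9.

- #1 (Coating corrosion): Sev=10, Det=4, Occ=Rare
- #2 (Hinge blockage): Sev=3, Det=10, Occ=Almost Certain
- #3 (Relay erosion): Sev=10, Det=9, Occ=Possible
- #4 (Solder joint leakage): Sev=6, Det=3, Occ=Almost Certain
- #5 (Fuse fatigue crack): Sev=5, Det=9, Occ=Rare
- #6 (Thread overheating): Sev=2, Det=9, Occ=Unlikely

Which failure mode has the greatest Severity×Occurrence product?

#3

Criticality = Severity × Occurrence:
  #1: 10 × 2 = 20
  #2: 3 × 9 = 27
  #3: 10 × 6 = 60
  #4: 6 × 9 = 54
  #5: 5 × 2 = 10
  #6: 2 × 4 = 8
Highest criticality is 60 → #3.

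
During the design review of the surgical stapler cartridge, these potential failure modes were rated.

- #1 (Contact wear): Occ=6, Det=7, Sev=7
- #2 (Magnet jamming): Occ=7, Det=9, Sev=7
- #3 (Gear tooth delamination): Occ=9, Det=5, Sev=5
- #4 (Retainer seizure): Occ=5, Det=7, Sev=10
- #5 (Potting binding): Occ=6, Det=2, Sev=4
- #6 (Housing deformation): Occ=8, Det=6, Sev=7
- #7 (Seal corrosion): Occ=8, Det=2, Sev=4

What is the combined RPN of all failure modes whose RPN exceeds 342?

791

RPN = Severity × Occurrence × Detection:
  #1: 7 × 6 × 7 = 294
  #2: 7 × 7 × 9 = 441
  #3: 5 × 9 × 5 = 225
  #4: 10 × 5 × 7 = 350
  #5: 4 × 6 × 2 = 48
  #6: 7 × 8 × 6 = 336
  #7: 4 × 8 × 2 = 64
RPN > 342: #2 (441), #4 (350).
Sum: 441 + 350 = 791.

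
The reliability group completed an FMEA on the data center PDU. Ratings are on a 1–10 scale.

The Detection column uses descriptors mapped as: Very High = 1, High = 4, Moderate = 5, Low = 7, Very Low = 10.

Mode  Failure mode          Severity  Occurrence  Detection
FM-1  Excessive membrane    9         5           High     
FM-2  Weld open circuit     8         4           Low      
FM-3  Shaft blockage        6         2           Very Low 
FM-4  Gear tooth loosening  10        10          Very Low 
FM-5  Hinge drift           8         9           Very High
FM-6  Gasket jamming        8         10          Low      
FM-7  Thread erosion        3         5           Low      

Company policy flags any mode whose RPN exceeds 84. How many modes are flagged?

RPN = Severity × Occurrence × Detection:
  FM-1: 9 × 5 × 4 = 180
  FM-2: 8 × 4 × 7 = 224
  FM-3: 6 × 2 × 10 = 120
  FM-4: 10 × 10 × 10 = 1000
  FM-5: 8 × 9 × 1 = 72
  FM-6: 8 × 10 × 7 = 560
  FM-7: 3 × 5 × 7 = 105
Modes with RPN > 84: FM-1 (180), FM-2 (224), FM-3 (120), FM-4 (1000), FM-6 (560), FM-7 (105) → 6.

6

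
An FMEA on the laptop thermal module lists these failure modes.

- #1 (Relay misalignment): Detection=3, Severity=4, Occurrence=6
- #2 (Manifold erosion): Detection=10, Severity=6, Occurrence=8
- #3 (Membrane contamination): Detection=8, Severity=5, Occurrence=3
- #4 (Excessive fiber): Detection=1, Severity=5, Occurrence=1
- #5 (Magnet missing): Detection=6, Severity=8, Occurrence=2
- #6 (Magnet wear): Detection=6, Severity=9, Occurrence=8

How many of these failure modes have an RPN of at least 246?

RPN = Severity × Occurrence × Detection:
  #1: 4 × 6 × 3 = 72
  #2: 6 × 8 × 10 = 480
  #3: 5 × 3 × 8 = 120
  #4: 5 × 1 × 1 = 5
  #5: 8 × 2 × 6 = 96
  #6: 9 × 8 × 6 = 432
Modes with RPN ≥ 246: #2 (480), #6 (432) → 2.

2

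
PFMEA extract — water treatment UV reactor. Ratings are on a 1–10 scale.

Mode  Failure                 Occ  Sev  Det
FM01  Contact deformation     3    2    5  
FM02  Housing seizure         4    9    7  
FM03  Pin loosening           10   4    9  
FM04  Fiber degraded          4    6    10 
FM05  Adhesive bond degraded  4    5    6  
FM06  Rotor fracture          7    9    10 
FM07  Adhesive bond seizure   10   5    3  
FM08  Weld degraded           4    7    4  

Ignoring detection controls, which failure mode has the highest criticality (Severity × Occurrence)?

Criticality = Severity × Occurrence:
  FM01: 2 × 3 = 6
  FM02: 9 × 4 = 36
  FM03: 4 × 10 = 40
  FM04: 6 × 4 = 24
  FM05: 5 × 4 = 20
  FM06: 9 × 7 = 63
  FM07: 5 × 10 = 50
  FM08: 7 × 4 = 28
Highest criticality is 63 → FM06.

FM06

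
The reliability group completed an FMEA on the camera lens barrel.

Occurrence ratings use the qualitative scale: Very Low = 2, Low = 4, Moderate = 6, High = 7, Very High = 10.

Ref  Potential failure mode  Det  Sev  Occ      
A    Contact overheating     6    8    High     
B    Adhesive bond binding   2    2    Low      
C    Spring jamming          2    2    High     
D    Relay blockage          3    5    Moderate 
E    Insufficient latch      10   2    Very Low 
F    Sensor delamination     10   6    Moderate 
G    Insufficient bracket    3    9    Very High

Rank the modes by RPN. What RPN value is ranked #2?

RPN = Severity × Occurrence × Detection:
  A: 8 × 7 × 6 = 336
  B: 2 × 4 × 2 = 16
  C: 2 × 7 × 2 = 28
  D: 5 × 6 × 3 = 90
  E: 2 × 2 × 10 = 40
  F: 6 × 6 × 10 = 360
  G: 9 × 10 × 3 = 270
Sorted descending: 360, 336, 270, 90, 40, 28, 16.
The second-highest RPN is 336 (A).

336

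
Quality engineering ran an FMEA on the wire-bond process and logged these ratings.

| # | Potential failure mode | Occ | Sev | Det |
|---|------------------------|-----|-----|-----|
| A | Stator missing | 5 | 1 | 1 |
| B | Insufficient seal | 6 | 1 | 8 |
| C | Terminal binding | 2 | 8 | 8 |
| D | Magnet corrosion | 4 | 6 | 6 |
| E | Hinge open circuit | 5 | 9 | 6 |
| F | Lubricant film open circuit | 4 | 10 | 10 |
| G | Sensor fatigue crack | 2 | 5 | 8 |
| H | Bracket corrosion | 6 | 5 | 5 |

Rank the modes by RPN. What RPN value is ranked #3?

RPN = Severity × Occurrence × Detection:
  A: 1 × 5 × 1 = 5
  B: 1 × 6 × 8 = 48
  C: 8 × 2 × 8 = 128
  D: 6 × 4 × 6 = 144
  E: 9 × 5 × 6 = 270
  F: 10 × 4 × 10 = 400
  G: 5 × 2 × 8 = 80
  H: 5 × 6 × 5 = 150
Sorted descending: 400, 270, 150, 144, 128, 80, 48, 5.
The third-highest RPN is 150 (H).

150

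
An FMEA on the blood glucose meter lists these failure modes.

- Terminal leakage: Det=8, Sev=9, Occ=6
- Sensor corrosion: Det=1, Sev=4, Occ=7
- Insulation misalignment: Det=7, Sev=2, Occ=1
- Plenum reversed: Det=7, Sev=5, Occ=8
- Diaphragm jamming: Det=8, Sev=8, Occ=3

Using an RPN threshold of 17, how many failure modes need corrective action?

4

RPN = Severity × Occurrence × Detection:
  Terminal leakage: 9 × 6 × 8 = 432
  Sensor corrosion: 4 × 7 × 1 = 28
  Insulation misalignment: 2 × 1 × 7 = 14
  Plenum reversed: 5 × 8 × 7 = 280
  Diaphragm jamming: 8 × 3 × 8 = 192
Modes with RPN ≥ 17: Terminal leakage (432), Sensor corrosion (28), Plenum reversed (280), Diaphragm jamming (192) → 4.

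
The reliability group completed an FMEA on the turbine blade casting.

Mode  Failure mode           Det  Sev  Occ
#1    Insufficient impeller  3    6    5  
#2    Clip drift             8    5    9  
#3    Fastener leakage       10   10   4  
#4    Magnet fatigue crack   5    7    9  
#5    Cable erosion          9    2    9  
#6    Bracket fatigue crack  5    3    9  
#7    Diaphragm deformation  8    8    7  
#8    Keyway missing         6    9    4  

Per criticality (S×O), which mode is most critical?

#4

Criticality = Severity × Occurrence:
  #1: 6 × 5 = 30
  #2: 5 × 9 = 45
  #3: 10 × 4 = 40
  #4: 7 × 9 = 63
  #5: 2 × 9 = 18
  #6: 3 × 9 = 27
  #7: 8 × 7 = 56
  #8: 9 × 4 = 36
Highest criticality is 63 → #4.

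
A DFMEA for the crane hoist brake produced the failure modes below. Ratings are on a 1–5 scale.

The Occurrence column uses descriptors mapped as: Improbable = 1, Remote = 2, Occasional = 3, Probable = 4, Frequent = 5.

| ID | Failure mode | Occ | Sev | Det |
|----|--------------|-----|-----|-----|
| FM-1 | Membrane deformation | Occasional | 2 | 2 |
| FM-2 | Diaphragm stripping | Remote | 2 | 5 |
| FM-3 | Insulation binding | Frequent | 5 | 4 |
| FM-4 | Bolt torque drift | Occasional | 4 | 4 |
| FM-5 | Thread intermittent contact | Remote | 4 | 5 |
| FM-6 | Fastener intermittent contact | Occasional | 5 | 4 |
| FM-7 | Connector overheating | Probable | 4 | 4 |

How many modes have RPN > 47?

4

RPN = Severity × Occurrence × Detection:
  FM-1: 2 × 3 × 2 = 12
  FM-2: 2 × 2 × 5 = 20
  FM-3: 5 × 5 × 4 = 100
  FM-4: 4 × 3 × 4 = 48
  FM-5: 4 × 2 × 5 = 40
  FM-6: 5 × 3 × 4 = 60
  FM-7: 4 × 4 × 4 = 64
Modes with RPN > 47: FM-3 (100), FM-4 (48), FM-6 (60), FM-7 (64) → 4.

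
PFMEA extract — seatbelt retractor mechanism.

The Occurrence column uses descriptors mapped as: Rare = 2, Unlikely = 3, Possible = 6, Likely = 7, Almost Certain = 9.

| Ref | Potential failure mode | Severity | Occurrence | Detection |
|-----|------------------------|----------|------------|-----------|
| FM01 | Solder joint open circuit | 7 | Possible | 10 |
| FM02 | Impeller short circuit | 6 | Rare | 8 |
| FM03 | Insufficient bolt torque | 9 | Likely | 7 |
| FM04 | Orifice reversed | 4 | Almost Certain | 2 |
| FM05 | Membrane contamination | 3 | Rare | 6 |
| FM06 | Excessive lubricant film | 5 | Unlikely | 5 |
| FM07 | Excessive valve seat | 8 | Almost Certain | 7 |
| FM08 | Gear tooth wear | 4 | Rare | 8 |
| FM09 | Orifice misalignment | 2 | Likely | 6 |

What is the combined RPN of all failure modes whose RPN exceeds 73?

1620

RPN = Severity × Occurrence × Detection:
  FM01: 7 × 6 × 10 = 420
  FM02: 6 × 2 × 8 = 96
  FM03: 9 × 7 × 7 = 441
  FM04: 4 × 9 × 2 = 72
  FM05: 3 × 2 × 6 = 36
  FM06: 5 × 3 × 5 = 75
  FM07: 8 × 9 × 7 = 504
  FM08: 4 × 2 × 8 = 64
  FM09: 2 × 7 × 6 = 84
RPN > 73: FM01 (420), FM02 (96), FM03 (441), FM06 (75), FM07 (504), FM09 (84).
Sum: 420 + 96 + 441 + 75 + 504 + 84 = 1620.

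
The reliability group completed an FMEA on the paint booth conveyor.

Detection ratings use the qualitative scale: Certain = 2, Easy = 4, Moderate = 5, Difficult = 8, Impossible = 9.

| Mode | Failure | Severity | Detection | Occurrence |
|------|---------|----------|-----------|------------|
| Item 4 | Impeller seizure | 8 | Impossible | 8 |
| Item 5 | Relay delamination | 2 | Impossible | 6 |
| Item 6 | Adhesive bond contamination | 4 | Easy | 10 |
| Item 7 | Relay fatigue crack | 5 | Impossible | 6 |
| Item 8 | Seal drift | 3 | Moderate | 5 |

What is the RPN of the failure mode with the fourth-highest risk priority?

108

RPN = Severity × Occurrence × Detection:
  Item 4: 8 × 8 × 9 = 576
  Item 5: 2 × 6 × 9 = 108
  Item 6: 4 × 10 × 4 = 160
  Item 7: 5 × 6 × 9 = 270
  Item 8: 3 × 5 × 5 = 75
Sorted descending: 576, 270, 160, 108, 75.
The fourth-highest RPN is 108 (Item 5).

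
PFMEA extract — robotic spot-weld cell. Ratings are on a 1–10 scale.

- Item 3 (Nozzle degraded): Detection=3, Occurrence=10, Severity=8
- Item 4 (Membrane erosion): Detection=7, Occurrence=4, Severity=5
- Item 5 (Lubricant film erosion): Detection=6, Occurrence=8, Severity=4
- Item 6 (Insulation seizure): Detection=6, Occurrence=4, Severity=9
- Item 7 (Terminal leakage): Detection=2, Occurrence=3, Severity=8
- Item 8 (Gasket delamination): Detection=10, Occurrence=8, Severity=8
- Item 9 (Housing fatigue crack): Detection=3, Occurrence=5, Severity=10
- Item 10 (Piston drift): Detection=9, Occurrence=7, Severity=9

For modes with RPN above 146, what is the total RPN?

RPN = Severity × Occurrence × Detection:
  Item 3: 8 × 10 × 3 = 240
  Item 4: 5 × 4 × 7 = 140
  Item 5: 4 × 8 × 6 = 192
  Item 6: 9 × 4 × 6 = 216
  Item 7: 8 × 3 × 2 = 48
  Item 8: 8 × 8 × 10 = 640
  Item 9: 10 × 5 × 3 = 150
  Item 10: 9 × 7 × 9 = 567
RPN > 146: Item 3 (240), Item 5 (192), Item 6 (216), Item 8 (640), Item 9 (150), Item 10 (567).
Sum: 240 + 192 + 216 + 640 + 150 + 567 = 2005.

2005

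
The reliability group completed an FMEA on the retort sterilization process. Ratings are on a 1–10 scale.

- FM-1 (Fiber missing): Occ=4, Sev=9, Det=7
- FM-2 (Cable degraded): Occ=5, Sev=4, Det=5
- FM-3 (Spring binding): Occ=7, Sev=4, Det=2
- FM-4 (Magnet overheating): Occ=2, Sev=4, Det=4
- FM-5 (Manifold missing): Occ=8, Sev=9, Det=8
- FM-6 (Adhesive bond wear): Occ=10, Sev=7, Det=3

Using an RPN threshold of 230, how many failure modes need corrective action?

2

RPN = Severity × Occurrence × Detection:
  FM-1: 9 × 4 × 7 = 252
  FM-2: 4 × 5 × 5 = 100
  FM-3: 4 × 7 × 2 = 56
  FM-4: 4 × 2 × 4 = 32
  FM-5: 9 × 8 × 8 = 576
  FM-6: 7 × 10 × 3 = 210
Modes with RPN ≥ 230: FM-1 (252), FM-5 (576) → 2.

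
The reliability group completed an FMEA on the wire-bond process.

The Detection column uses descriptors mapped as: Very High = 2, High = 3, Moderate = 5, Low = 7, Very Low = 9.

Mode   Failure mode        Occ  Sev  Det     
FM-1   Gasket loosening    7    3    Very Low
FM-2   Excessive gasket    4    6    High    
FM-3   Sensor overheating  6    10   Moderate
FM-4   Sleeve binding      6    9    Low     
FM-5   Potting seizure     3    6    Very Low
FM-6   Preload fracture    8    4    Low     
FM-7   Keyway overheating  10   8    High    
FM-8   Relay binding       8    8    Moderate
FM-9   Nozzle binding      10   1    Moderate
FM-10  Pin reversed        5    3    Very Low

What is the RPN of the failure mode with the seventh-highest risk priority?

162

RPN = Severity × Occurrence × Detection:
  FM-1: 3 × 7 × 9 = 189
  FM-2: 6 × 4 × 3 = 72
  FM-3: 10 × 6 × 5 = 300
  FM-4: 9 × 6 × 7 = 378
  FM-5: 6 × 3 × 9 = 162
  FM-6: 4 × 8 × 7 = 224
  FM-7: 8 × 10 × 3 = 240
  FM-8: 8 × 8 × 5 = 320
  FM-9: 1 × 10 × 5 = 50
  FM-10: 3 × 5 × 9 = 135
Sorted descending: 378, 320, 300, 240, 224, 189, 162, 135, 72, 50.
The seventh-highest RPN is 162 (FM-5).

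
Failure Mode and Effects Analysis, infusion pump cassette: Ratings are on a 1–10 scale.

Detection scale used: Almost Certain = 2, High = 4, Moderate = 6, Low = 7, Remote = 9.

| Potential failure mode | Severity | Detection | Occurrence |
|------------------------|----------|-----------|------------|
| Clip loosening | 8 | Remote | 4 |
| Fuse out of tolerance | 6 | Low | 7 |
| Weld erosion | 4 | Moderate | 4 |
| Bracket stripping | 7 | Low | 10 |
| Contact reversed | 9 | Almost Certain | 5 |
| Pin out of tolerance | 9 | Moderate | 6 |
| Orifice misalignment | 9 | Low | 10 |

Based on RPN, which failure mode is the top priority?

RPN = Severity × Occurrence × Detection:
  Clip loosening: 8 × 4 × 9 = 288
  Fuse out of tolerance: 6 × 7 × 7 = 294
  Weld erosion: 4 × 4 × 6 = 96
  Bracket stripping: 7 × 10 × 7 = 490
  Contact reversed: 9 × 5 × 2 = 90
  Pin out of tolerance: 9 × 6 × 6 = 324
  Orifice misalignment: 9 × 10 × 7 = 630
Highest RPN is 630 → Orifice misalignment.

Orifice misalignment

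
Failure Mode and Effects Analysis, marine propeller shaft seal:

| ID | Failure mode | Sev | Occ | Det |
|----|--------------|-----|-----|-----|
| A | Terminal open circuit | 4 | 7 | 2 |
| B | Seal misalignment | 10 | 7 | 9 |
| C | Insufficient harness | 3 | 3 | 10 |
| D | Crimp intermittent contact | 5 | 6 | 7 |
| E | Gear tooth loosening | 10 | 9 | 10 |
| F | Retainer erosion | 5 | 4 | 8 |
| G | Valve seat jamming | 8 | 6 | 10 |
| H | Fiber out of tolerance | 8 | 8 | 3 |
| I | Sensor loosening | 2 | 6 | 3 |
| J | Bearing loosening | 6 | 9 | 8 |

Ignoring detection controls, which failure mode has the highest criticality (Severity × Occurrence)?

Criticality = Severity × Occurrence:
  A: 4 × 7 = 28
  B: 10 × 7 = 70
  C: 3 × 3 = 9
  D: 5 × 6 = 30
  E: 10 × 9 = 90
  F: 5 × 4 = 20
  G: 8 × 6 = 48
  H: 8 × 8 = 64
  I: 2 × 6 = 12
  J: 6 × 9 = 54
Highest criticality is 90 → E.

E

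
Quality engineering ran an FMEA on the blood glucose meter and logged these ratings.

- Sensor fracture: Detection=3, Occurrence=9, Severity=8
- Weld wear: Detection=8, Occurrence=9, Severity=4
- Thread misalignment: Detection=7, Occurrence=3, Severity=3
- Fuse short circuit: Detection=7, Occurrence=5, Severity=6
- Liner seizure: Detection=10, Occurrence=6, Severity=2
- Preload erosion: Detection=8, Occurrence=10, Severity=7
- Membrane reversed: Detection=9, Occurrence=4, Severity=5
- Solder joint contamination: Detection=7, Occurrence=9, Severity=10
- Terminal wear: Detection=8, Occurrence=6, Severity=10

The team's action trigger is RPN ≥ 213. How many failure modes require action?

5

RPN = Severity × Occurrence × Detection:
  Sensor fracture: 8 × 9 × 3 = 216
  Weld wear: 4 × 9 × 8 = 288
  Thread misalignment: 3 × 3 × 7 = 63
  Fuse short circuit: 6 × 5 × 7 = 210
  Liner seizure: 2 × 6 × 10 = 120
  Preload erosion: 7 × 10 × 8 = 560
  Membrane reversed: 5 × 4 × 9 = 180
  Solder joint contamination: 10 × 9 × 7 = 630
  Terminal wear: 10 × 6 × 8 = 480
Modes with RPN ≥ 213: Sensor fracture (216), Weld wear (288), Preload erosion (560), Solder joint contamination (630), Terminal wear (480) → 5.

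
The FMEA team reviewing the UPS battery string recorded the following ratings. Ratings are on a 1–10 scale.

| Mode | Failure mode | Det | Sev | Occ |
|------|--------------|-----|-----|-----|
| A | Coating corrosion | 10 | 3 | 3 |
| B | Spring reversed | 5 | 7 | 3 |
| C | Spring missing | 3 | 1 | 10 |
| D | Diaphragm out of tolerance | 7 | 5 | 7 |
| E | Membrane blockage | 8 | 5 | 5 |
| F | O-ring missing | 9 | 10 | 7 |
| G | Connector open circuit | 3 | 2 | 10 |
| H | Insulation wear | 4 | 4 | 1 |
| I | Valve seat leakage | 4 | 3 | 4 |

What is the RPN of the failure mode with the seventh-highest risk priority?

RPN = Severity × Occurrence × Detection:
  A: 3 × 3 × 10 = 90
  B: 7 × 3 × 5 = 105
  C: 1 × 10 × 3 = 30
  D: 5 × 7 × 7 = 245
  E: 5 × 5 × 8 = 200
  F: 10 × 7 × 9 = 630
  G: 2 × 10 × 3 = 60
  H: 4 × 1 × 4 = 16
  I: 3 × 4 × 4 = 48
Sorted descending: 630, 245, 200, 105, 90, 60, 48, 30, 16.
The seventh-highest RPN is 48 (I).

48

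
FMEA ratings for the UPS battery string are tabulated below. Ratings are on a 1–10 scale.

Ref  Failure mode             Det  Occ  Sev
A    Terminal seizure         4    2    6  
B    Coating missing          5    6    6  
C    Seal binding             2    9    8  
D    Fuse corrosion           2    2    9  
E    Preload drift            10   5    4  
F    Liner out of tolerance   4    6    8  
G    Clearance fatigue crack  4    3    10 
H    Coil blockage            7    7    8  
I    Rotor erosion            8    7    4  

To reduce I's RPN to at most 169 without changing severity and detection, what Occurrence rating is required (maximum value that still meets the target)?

5

I: S=4, O=7, D=8 → current RPN = 224.
Fixed product = 32. Need 32 × O ≤ 169, so O ≤ 169/32 = 5.28.
Maximum integer Occurrence rating = 5 (gives RPN 160; O=6 would give 192 > 169).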